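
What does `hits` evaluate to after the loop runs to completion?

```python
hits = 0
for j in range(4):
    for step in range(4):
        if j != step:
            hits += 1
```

Let's trace through this code step by step.

Initialize: hits = 0
Entering loop: for j in range(4):
After iteration 1: j = 0, hits = 3
After iteration 2: j = 1, hits = 6
After iteration 3: j = 2, hits = 9
After iteration 4: j = 3, hits = 12
Loop ends.

Final answer: 12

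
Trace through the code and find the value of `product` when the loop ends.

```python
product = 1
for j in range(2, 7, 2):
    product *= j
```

Let's trace through this code step by step.

Initialize: product = 1
Entering loop: for j in range(2, 7, 2):
After iteration 1: j = 2, product = 2
After iteration 2: j = 4, product = 8
After iteration 3: j = 6, product = 48
Loop ends.

Final answer: 48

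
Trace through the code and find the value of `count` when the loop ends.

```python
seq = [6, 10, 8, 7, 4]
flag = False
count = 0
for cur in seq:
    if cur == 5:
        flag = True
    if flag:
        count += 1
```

Let's trace through this code step by step.

Initialize: seq = [6, 10, 8, 7, 4]
Initialize: flag = False
Initialize: count = 0
Entering loop: for cur in seq:
After iteration 1: cur = 6, count = 0
After iteration 2: cur = 10, count = 0
After iteration 3: cur = 8, count = 0
After iteration 4: cur = 7, count = 0
After iteration 5: cur = 4, count = 0
Loop ends.

Final answer: 0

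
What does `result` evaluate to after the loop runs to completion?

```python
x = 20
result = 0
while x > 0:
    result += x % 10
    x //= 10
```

Let's trace through this code step by step.

Initialize: x = 20
Initialize: result = 0
Entering loop: while x > 0:
After iteration 1: x = 2, result = 0
After iteration 2: x = 0, result = 2
Loop ends.

Final answer: 2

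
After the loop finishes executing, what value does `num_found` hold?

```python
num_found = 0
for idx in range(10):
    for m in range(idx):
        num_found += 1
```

Let's trace through this code step by step.

Initialize: num_found = 0
Entering loop: for idx in range(10):
After iteration 1: idx = 0, num_found = 0
After iteration 2: idx = 1, num_found = 1, m = 0
After iteration 3: idx = 2, num_found = 3, m = 1
After iteration 4: idx = 3, num_found = 6, m = 2
After iteration 5: idx = 4, num_found = 10, m = 3
After iteration 6: idx = 5, num_found = 15, m = 4
After iteration 7: idx = 6, num_found = 21, m = 5
After iteration 8: idx = 7, num_found = 28, m = 6
After iteration 9: idx = 8, num_found = 36, m = 7
After iteration 10: idx = 9, num_found = 45, m = 8
Loop ends.

Final answer: 45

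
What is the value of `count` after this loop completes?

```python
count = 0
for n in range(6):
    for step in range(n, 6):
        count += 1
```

Let's trace through this code step by step.

Initialize: count = 0
Entering loop: for n in range(6):
After iteration 1: n = 0, count = 6
After iteration 2: n = 1, count = 11
After iteration 3: n = 2, count = 15
After iteration 4: n = 3, count = 18
After iteration 5: n = 4, count = 20
After iteration 6: n = 5, count = 21
Loop ends.

Final answer: 21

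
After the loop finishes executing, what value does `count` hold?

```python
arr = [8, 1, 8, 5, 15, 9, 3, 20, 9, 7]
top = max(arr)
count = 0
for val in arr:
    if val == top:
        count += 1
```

Let's trace through this code step by step.

Initialize: arr = [8, 1, 8, 5, 15, 9, 3, 20, 9, 7]
Initialize: top = 20
Initialize: count = 0
Entering loop: for val in arr:
After iteration 1: val = 8, count = 0
After iteration 2: val = 1, count = 0
After iteration 3: val = 8, count = 0
After iteration 4: val = 5, count = 0
After iteration 5: val = 15, count = 0
After iteration 6: val = 9, count = 0
After iteration 7: val = 3, count = 0
After iteration 8: val = 20, count = 1
After iteration 9: val = 9, count = 1
After iteration 10: val = 7, count = 1
Loop ends.

Final answer: 1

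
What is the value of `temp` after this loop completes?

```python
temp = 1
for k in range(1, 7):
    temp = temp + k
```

Let's trace through this code step by step.

Initialize: temp = 1
Entering loop: for k in range(1, 7):
After iteration 1: k = 1, temp = 2
After iteration 2: k = 2, temp = 4
After iteration 3: k = 3, temp = 7
After iteration 4: k = 4, temp = 11
After iteration 5: k = 5, temp = 16
After iteration 6: k = 6, temp = 22
Loop ends.

Final answer: 22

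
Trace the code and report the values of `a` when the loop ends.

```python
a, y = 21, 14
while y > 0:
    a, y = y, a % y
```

Let's trace through this code step by step.

Initialize: a = 21
Initialize: y = 14
Entering loop: while y > 0:
After iteration 1: a = 14, y = 7
After iteration 2: a = 7, y = 0
Loop ends.

Final answer: 7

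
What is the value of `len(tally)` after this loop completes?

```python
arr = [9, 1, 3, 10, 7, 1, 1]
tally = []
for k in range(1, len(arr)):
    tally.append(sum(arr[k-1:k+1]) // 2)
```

Let's trace through this code step by step.

Initialize: arr = [9, 1, 3, 10, 7, 1, 1]
Initialize: tally = []
Entering loop: for k in range(1, len(arr)):
After iteration 1: k = 1, tally = [5]
After iteration 2: k = 2, tally = [5, 2]
After iteration 3: k = 3, tally = [5, 2, 6]
After iteration 4: k = 4, tally = [5, 2, 6, 8]
After iteration 5: k = 5, tally = [5, 2, 6, 8, 4]
After iteration 6: k = 6, tally = [5, 2, 6, 8, 4, 1]
Loop ends.
len(tally) = 6

Final answer: 6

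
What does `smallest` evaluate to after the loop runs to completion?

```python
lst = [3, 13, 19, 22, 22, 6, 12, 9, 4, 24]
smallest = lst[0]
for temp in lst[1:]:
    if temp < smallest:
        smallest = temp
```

Let's trace through this code step by step.

Initialize: lst = [3, 13, 19, 22, 22, 6, 12, 9, 4, 24]
Initialize: smallest = 3
Entering loop: for temp in lst[1:]:
After iteration 1: temp = 13, smallest = 3
After iteration 2: temp = 19, smallest = 3
After iteration 3: temp = 22, smallest = 3
After iteration 4: temp = 22, smallest = 3
After iteration 5: temp = 6, smallest = 3
After iteration 6: temp = 12, smallest = 3
After iteration 7: temp = 9, smallest = 3
After iteration 8: temp = 4, smallest = 3
After iteration 9: temp = 24, smallest = 3
Loop ends.

Final answer: 3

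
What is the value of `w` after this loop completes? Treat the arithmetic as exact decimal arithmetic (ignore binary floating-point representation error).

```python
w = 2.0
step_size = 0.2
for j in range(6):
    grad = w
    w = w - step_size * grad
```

Let's trace through this code step by step.

Initialize: w = 2.0
Initialize: step_size = 0.2
Entering loop: for j in range(6):
After iteration 1: j = 0, w = 1.6, grad = 2.0
After iteration 2: j = 1, w = 1.28, grad = 1.6
After iteration 3: j = 2, w = 1.024, grad = 1.28
After iteration 4: j = 3, w = 0.8192, grad = 1.024
After iteration 5: j = 4, w = 0.65536, grad = 0.8192
After iteration 6: j = 5, w = 0.524288, grad = 0.65536
Loop ends.

Final answer: 0.524288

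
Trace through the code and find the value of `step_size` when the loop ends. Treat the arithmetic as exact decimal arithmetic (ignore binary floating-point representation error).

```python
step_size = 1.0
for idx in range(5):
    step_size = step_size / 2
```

Let's trace through this code step by step.

Initialize: step_size = 1.0
Entering loop: for idx in range(5):
After iteration 1: idx = 0, step_size = 0.5
After iteration 2: idx = 1, step_size = 0.25
After iteration 3: idx = 2, step_size = 0.125
After iteration 4: idx = 3, step_size = 0.0625
After iteration 5: idx = 4, step_size = 0.03125
Loop ends.

Final answer: 0.03125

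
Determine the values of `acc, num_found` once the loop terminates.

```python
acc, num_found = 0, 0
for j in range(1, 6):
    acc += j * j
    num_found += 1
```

Let's trace through this code step by step.

Initialize: acc = 0
Initialize: num_found = 0
Entering loop: for j in range(1, 6):
After iteration 1: j = 1, acc = 1, num_found = 1
After iteration 2: j = 2, acc = 5, num_found = 2
After iteration 3: j = 3, acc = 14, num_found = 3
After iteration 4: j = 4, acc = 30, num_found = 4
After iteration 5: j = 5, acc = 55, num_found = 5
Loop ends.

Final answer: 55, 5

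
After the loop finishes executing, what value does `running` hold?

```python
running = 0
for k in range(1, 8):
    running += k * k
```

Let's trace through this code step by step.

Initialize: running = 0
Entering loop: for k in range(1, 8):
After iteration 1: k = 1, running = 1
After iteration 2: k = 2, running = 5
After iteration 3: k = 3, running = 14
After iteration 4: k = 4, running = 30
After iteration 5: k = 5, running = 55
After iteration 6: k = 6, running = 91
After iteration 7: k = 7, running = 140
Loop ends.

Final answer: 140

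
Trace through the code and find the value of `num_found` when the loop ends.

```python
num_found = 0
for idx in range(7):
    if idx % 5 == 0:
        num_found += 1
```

Let's trace through this code step by step.

Initialize: num_found = 0
Entering loop: for idx in range(7):
After iteration 1: idx = 0, num_found = 1
After iteration 2: idx = 1, num_found = 1
After iteration 3: idx = 2, num_found = 1
After iteration 4: idx = 3, num_found = 1
After iteration 5: idx = 4, num_found = 1
After iteration 6: idx = 5, num_found = 2
After iteration 7: idx = 6, num_found = 2
Loop ends.

Final answer: 2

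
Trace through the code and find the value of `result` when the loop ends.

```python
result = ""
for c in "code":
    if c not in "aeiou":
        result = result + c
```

Let's trace through this code step by step.

Initialize: result = ''
Entering loop: for c in "code":
After iteration 1: c = 'c', result = 'c'
After iteration 2: c = 'o', result = 'c'
After iteration 3: c = 'd', result = 'cd'
After iteration 4: c = 'e', result = 'cd'
Loop ends.

Final answer: 'cd'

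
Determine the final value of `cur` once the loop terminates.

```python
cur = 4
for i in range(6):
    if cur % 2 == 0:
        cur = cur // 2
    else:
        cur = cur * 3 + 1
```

Let's trace through this code step by step.

Initialize: cur = 4
Entering loop: for i in range(6):
After iteration 1: i = 0, cur = 2
After iteration 2: i = 1, cur = 1
After iteration 3: i = 2, cur = 4
After iteration 4: i = 3, cur = 2
After iteration 5: i = 4, cur = 1
After iteration 6: i = 5, cur = 4
Loop ends.

Final answer: 4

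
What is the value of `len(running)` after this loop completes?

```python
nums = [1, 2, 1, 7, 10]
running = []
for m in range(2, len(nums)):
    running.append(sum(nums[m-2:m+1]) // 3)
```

Let's trace through this code step by step.

Initialize: nums = [1, 2, 1, 7, 10]
Initialize: running = []
Entering loop: for m in range(2, len(nums)):
After iteration 1: m = 2, running = [1]
After iteration 2: m = 3, running = [1, 3]
After iteration 3: m = 4, running = [1, 3, 6]
Loop ends.
len(running) = 3

Final answer: 3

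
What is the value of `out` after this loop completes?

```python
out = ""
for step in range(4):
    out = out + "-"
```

Let's trace through this code step by step.

Initialize: out = ''
Entering loop: for step in range(4):
After iteration 1: step = 0, out = '-'
After iteration 2: step = 1, out = '--'
After iteration 3: step = 2, out = '---'
After iteration 4: step = 3, out = '----'
Loop ends.

Final answer: '----'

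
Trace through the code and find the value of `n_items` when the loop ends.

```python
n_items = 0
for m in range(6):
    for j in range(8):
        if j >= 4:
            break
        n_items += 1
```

Let's trace through this code step by step.

Initialize: n_items = 0
Entering loop: for m in range(6):
After iteration 1: m = 0, n_items = 4
After iteration 2: m = 1, n_items = 8
After iteration 3: m = 2, n_items = 12
After iteration 4: m = 3, n_items = 16
After iteration 5: m = 4, n_items = 20
After iteration 6: m = 5, n_items = 24
Loop ends.

Final answer: 24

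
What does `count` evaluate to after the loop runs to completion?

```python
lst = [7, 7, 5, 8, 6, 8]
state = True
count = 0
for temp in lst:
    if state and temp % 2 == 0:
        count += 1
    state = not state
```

Let's trace through this code step by step.

Initialize: lst = [7, 7, 5, 8, 6, 8]
Initialize: state = True
Initialize: count = 0
Entering loop: for temp in lst:
After iteration 1: temp = 7, state = False, count = 0
After iteration 2: temp = 7, state = True, count = 0
After iteration 3: temp = 5, state = False, count = 0
After iteration 4: temp = 8, state = True, count = 0
After iteration 5: temp = 6, state = False, count = 1
After iteration 6: temp = 8, state = True, count = 1
Loop ends.

Final answer: 1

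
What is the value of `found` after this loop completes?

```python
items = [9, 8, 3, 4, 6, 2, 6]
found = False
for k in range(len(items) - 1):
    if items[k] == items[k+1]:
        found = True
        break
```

Let's trace through this code step by step.

Initialize: items = [9, 8, 3, 4, 6, 2, 6]
Initialize: found = False
Entering loop: for k in range(len(items) - 1):
After iteration 1: k = 0, found = False
After iteration 2: k = 1, found = False
After iteration 3: k = 2, found = False
After iteration 4: k = 3, found = False
After iteration 5: k = 4, found = False
After iteration 6: k = 5, found = False
Loop ends.

Final answer: False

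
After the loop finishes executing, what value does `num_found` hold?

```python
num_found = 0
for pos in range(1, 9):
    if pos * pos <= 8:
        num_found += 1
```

Let's trace through this code step by step.

Initialize: num_found = 0
Entering loop: for pos in range(1, 9):
After iteration 1: pos = 1, num_found = 1
After iteration 2: pos = 2, num_found = 2
After iteration 3: pos = 3, num_found = 2
After iteration 4: pos = 4, num_found = 2
After iteration 5: pos = 5, num_found = 2
After iteration 6: pos = 6, num_found = 2
After iteration 7: pos = 7, num_found = 2
After iteration 8: pos = 8, num_found = 2
Loop ends.

Final answer: 2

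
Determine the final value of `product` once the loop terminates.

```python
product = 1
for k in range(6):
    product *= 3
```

Let's trace through this code step by step.

Initialize: product = 1
Entering loop: for k in range(6):
After iteration 1: k = 0, product = 3
After iteration 2: k = 1, product = 9
After iteration 3: k = 2, product = 27
After iteration 4: k = 3, product = 81
After iteration 5: k = 4, product = 243
After iteration 6: k = 5, product = 729
Loop ends.

Final answer: 729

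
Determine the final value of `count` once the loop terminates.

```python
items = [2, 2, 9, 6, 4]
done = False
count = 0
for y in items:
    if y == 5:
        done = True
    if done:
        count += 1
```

Let's trace through this code step by step.

Initialize: items = [2, 2, 9, 6, 4]
Initialize: done = False
Initialize: count = 0
Entering loop: for y in items:
After iteration 1: y = 2, count = 0
After iteration 2: y = 2, count = 0
After iteration 3: y = 9, count = 0
After iteration 4: y = 6, count = 0
After iteration 5: y = 4, count = 0
Loop ends.

Final answer: 0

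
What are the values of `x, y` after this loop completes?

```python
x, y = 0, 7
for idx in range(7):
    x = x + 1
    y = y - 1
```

Let's trace through this code step by step.

Initialize: x = 0
Initialize: y = 7
Entering loop: for idx in range(7):
After iteration 1: idx = 0, x = 1, y = 6
After iteration 2: idx = 1, x = 2, y = 5
After iteration 3: idx = 2, x = 3, y = 4
After iteration 4: idx = 3, x = 4, y = 3
After iteration 5: idx = 4, x = 5, y = 2
After iteration 6: idx = 5, x = 6, y = 1
After iteration 7: idx = 6, x = 7, y = 0
Loop ends.

Final answer: 7, 0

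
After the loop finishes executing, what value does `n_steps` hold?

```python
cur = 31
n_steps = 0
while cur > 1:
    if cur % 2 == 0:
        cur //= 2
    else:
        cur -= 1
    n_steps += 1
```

Let's trace through this code step by step.

Initialize: cur = 31
Initialize: n_steps = 0
Entering loop: while cur > 1:
After iteration 1: cur = 30, n_steps = 1
After iteration 2: cur = 15, n_steps = 2
After iteration 3: cur = 14, n_steps = 3
After iteration 4: cur = 7, n_steps = 4
After iteration 5: cur = 6, n_steps = 5
After iteration 6: cur = 3, n_steps = 6
After iteration 7: cur = 2, n_steps = 7
After iteration 8: cur = 1, n_steps = 8
Loop ends.

Final answer: 8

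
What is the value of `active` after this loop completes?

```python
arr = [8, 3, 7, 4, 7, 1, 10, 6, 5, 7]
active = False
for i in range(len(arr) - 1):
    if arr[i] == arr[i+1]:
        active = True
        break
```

Let's trace through this code step by step.

Initialize: arr = [8, 3, 7, 4, 7, 1, 10, 6, 5, 7]
Initialize: active = False
Entering loop: for i in range(len(arr) - 1):
After iteration 1: i = 0, active = False
After iteration 2: i = 1, active = False
After iteration 3: i = 2, active = False
After iteration 4: i = 3, active = False
After iteration 5: i = 4, active = False
After iteration 6: i = 5, active = False
After iteration 7: i = 6, active = False
After iteration 8: i = 7, active = False
After iteration 9: i = 8, active = False
Loop ends.

Final answer: False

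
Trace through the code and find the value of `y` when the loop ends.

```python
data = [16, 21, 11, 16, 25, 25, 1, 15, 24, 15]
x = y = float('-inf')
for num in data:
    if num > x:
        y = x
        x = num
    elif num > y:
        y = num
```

Let's trace through this code step by step.

Initialize: data = [16, 21, 11, 16, 25, 25, 1, 15, 24, 15]
Initialize: x = -inf
Initialize: y = -inf
Entering loop: for num in data:
After iteration 1: num = 16, x = 16, y = -inf
After iteration 2: num = 21, x = 21, y = 16
After iteration 3: num = 11, x = 21, y = 16
After iteration 4: num = 16, x = 21, y = 16
After iteration 5: num = 25, x = 25, y = 21
After iteration 6: num = 25, x = 25, y = 25
After iteration 7: num = 1, x = 25, y = 25
After iteration 8: num = 15, x = 25, y = 25
After iteration 9: num = 24, x = 25, y = 25
After iteration 10: num = 15, x = 25, y = 25
Loop ends.

Final answer: 25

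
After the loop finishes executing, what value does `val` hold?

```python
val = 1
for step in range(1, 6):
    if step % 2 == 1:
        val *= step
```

Let's trace through this code step by step.

Initialize: val = 1
Entering loop: for step in range(1, 6):
After iteration 1: step = 1, val = 1
After iteration 2: step = 2, val = 1
After iteration 3: step = 3, val = 3
After iteration 4: step = 4, val = 3
After iteration 5: step = 5, val = 15
Loop ends.

Final answer: 15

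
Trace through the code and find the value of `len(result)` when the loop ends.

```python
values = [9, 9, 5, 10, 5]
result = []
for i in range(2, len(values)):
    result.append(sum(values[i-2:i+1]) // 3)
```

Let's trace through this code step by step.

Initialize: values = [9, 9, 5, 10, 5]
Initialize: result = []
Entering loop: for i in range(2, len(values)):
After iteration 1: i = 2, result = [7]
After iteration 2: i = 3, result = [7, 8]
After iteration 3: i = 4, result = [7, 8, 6]
Loop ends.
len(result) = 3

Final answer: 3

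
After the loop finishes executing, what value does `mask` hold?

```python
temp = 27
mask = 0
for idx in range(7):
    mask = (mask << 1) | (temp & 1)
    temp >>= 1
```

Let's trace through this code step by step.

Initialize: temp = 27
Initialize: mask = 0
Entering loop: for idx in range(7):
After iteration 1: idx = 0, temp = 13, mask = 1
After iteration 2: idx = 1, temp = 6, mask = 3
After iteration 3: idx = 2, temp = 3, mask = 6
After iteration 4: idx = 3, temp = 1, mask = 13
After iteration 5: idx = 4, temp = 0, mask = 27
After iteration 6: idx = 5, temp = 0, mask = 54
After iteration 7: idx = 6, temp = 0, mask = 108
Loop ends.

Final answer: 108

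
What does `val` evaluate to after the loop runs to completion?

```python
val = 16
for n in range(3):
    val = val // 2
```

Let's trace through this code step by step.

Initialize: val = 16
Entering loop: for n in range(3):
After iteration 1: n = 0, val = 8
After iteration 2: n = 1, val = 4
After iteration 3: n = 2, val = 2
Loop ends.

Final answer: 2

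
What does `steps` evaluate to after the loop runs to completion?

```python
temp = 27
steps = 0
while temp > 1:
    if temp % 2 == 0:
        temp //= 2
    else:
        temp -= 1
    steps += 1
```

Let's trace through this code step by step.

Initialize: temp = 27
Initialize: steps = 0
Entering loop: while temp > 1:
After iteration 1: temp = 26, steps = 1
After iteration 2: temp = 13, steps = 2
After iteration 3: temp = 12, steps = 3
After iteration 4: temp = 6, steps = 4
After iteration 5: temp = 3, steps = 5
After iteration 6: temp = 2, steps = 6
After iteration 7: temp = 1, steps = 7
Loop ends.

Final answer: 7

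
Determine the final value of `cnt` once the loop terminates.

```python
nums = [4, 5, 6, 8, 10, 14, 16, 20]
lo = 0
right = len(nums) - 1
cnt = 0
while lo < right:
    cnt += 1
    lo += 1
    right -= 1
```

Let's trace through this code step by step.

Initialize: nums = [4, 5, 6, 8, 10, 14, 16, 20]
Initialize: lo = 0
Initialize: right = 7
Initialize: cnt = 0
Entering loop: while lo < right:
After iteration 1: lo = 1, right = 6, cnt = 1
After iteration 2: lo = 2, right = 5, cnt = 2
After iteration 3: lo = 3, right = 4, cnt = 3
After iteration 4: lo = 4, right = 3, cnt = 4
Loop ends.

Final answer: 4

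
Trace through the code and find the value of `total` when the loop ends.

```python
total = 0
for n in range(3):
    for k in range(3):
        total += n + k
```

Let's trace through this code step by step.

Initialize: total = 0
Entering loop: for n in range(3):
After iteration 1: n = 0, total = 3
After iteration 2: n = 1, total = 9
After iteration 3: n = 2, total = 18
Loop ends.

Final answer: 18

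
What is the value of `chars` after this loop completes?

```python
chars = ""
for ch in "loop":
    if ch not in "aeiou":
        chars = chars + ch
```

Let's trace through this code step by step.

Initialize: chars = ''
Entering loop: for ch in "loop":
After iteration 1: ch = 'l', chars = 'l'
After iteration 2: ch = 'o', chars = 'l'
After iteration 3: ch = 'o', chars = 'l'
After iteration 4: ch = 'p', chars = 'lp'
Loop ends.

Final answer: 'lp'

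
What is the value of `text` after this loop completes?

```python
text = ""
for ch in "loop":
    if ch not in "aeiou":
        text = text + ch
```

Let's trace through this code step by step.

Initialize: text = ''
Entering loop: for ch in "loop":
After iteration 1: ch = 'l', text = 'l'
After iteration 2: ch = 'o', text = 'l'
After iteration 3: ch = 'o', text = 'l'
After iteration 4: ch = 'p', text = 'lp'
Loop ends.

Final answer: 'lp'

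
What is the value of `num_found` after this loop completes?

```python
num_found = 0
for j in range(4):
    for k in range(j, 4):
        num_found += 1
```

Let's trace through this code step by step.

Initialize: num_found = 0
Entering loop: for j in range(4):
After iteration 1: j = 0, num_found = 4
After iteration 2: j = 1, num_found = 7
After iteration 3: j = 2, num_found = 9
After iteration 4: j = 3, num_found = 10
Loop ends.

Final answer: 10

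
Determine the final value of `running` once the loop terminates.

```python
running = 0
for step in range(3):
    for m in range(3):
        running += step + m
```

Let's trace through this code step by step.

Initialize: running = 0
Entering loop: for step in range(3):
After iteration 1: step = 0, running = 3
After iteration 2: step = 1, running = 9
After iteration 3: step = 2, running = 18
Loop ends.

Final answer: 18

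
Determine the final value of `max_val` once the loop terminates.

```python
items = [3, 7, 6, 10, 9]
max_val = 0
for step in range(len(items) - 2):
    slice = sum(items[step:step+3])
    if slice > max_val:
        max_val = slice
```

Let's trace through this code step by step.

Initialize: items = [3, 7, 6, 10, 9]
Initialize: max_val = 0
Entering loop: for step in range(len(items) - 2):
After iteration 1: step = 0, max_val = 16, slice = 16
After iteration 2: step = 1, max_val = 23, slice = 23
After iteration 3: step = 2, max_val = 25, slice = 25
Loop ends.

Final answer: 25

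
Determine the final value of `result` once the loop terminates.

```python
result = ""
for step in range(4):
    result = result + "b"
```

Let's trace through this code step by step.

Initialize: result = ''
Entering loop: for step in range(4):
After iteration 1: step = 0, result = 'b'
After iteration 2: step = 1, result = 'bb'
After iteration 3: step = 2, result = 'bbb'
After iteration 4: step = 3, result = 'bbbb'
Loop ends.

Final answer: 'bbbb'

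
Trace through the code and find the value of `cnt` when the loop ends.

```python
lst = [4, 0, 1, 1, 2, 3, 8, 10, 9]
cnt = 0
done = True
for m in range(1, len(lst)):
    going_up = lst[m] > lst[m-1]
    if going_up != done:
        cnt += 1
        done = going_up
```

Let's trace through this code step by step.

Initialize: lst = [4, 0, 1, 1, 2, 3, 8, 10, 9]
Initialize: cnt = 0
Initialize: done = True
Entering loop: for m in range(1, len(lst)):
After iteration 1: m = 1, cnt = 1, done = False, going_up = False
After iteration 2: m = 2, cnt = 2, done = True, going_up = True
After iteration 3: m = 3, cnt = 3, done = False, going_up = False
After iteration 4: m = 4, cnt = 4, done = True, going_up = True
After iteration 5: m = 5, cnt = 4, done = True, going_up = True
After iteration 6: m = 6, cnt = 4, done = True, going_up = True
After iteration 7: m = 7, cnt = 4, done = True, going_up = True
After iteration 8: m = 8, cnt = 5, done = False, going_up = False
Loop ends.

Final answer: 5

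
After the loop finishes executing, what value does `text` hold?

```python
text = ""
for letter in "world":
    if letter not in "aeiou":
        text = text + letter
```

Let's trace through this code step by step.

Initialize: text = ''
Entering loop: for letter in "world":
After iteration 1: letter = 'w', text = 'w'
After iteration 2: letter = 'o', text = 'w'
After iteration 3: letter = 'r', text = 'wr'
After iteration 4: letter = 'l', text = 'wrl'
After iteration 5: letter = 'd', text = 'wrld'
Loop ends.

Final answer: 'wrld'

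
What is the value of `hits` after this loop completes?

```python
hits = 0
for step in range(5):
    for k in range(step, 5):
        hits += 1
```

Let's trace through this code step by step.

Initialize: hits = 0
Entering loop: for step in range(5):
After iteration 1: step = 0, hits = 5
After iteration 2: step = 1, hits = 9
After iteration 3: step = 2, hits = 12
After iteration 4: step = 3, hits = 14
After iteration 5: step = 4, hits = 15
Loop ends.

Final answer: 15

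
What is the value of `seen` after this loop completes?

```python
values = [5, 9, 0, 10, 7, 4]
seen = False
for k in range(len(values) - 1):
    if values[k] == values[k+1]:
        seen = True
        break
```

Let's trace through this code step by step.

Initialize: values = [5, 9, 0, 10, 7, 4]
Initialize: seen = False
Entering loop: for k in range(len(values) - 1):
After iteration 1: k = 0, seen = False
After iteration 2: k = 1, seen = False
After iteration 3: k = 2, seen = False
After iteration 4: k = 3, seen = False
After iteration 5: k = 4, seen = False
Loop ends.

Final answer: False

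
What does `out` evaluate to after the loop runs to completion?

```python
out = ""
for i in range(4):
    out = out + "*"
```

Let's trace through this code step by step.

Initialize: out = ''
Entering loop: for i in range(4):
After iteration 1: i = 0, out = '*'
After iteration 2: i = 1, out = '**'
After iteration 3: i = 2, out = '***'
After iteration 4: i = 3, out = '****'
Loop ends.

Final answer: '****'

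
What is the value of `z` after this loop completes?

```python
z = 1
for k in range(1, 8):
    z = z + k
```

Let's trace through this code step by step.

Initialize: z = 1
Entering loop: for k in range(1, 8):
After iteration 1: k = 1, z = 2
After iteration 2: k = 2, z = 4
After iteration 3: k = 3, z = 7
After iteration 4: k = 4, z = 11
After iteration 5: k = 5, z = 16
After iteration 6: k = 6, z = 22
After iteration 7: k = 7, z = 29
Loop ends.

Final answer: 29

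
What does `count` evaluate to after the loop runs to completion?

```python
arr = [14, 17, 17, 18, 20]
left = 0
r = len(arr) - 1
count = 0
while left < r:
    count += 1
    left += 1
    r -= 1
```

Let's trace through this code step by step.

Initialize: arr = [14, 17, 17, 18, 20]
Initialize: left = 0
Initialize: r = 4
Initialize: count = 0
Entering loop: while left < r:
After iteration 1: left = 1, r = 3, count = 1
After iteration 2: left = 2, r = 2, count = 2
Loop ends.

Final answer: 2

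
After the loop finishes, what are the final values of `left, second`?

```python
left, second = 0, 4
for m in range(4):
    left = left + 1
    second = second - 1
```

Let's trace through this code step by step.

Initialize: left = 0
Initialize: second = 4
Entering loop: for m in range(4):
After iteration 1: m = 0, left = 1, second = 3
After iteration 2: m = 1, left = 2, second = 2
After iteration 3: m = 2, left = 3, second = 1
After iteration 4: m = 3, left = 4, second = 0
Loop ends.

Final answer: 4, 0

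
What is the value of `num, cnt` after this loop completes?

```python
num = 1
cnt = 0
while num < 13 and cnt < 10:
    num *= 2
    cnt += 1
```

Let's trace through this code step by step.

Initialize: num = 1
Initialize: cnt = 0
Entering loop: while num < 13 and cnt < 10:
After iteration 1: num = 2, cnt = 1
After iteration 2: num = 4, cnt = 2
After iteration 3: num = 8, cnt = 3
After iteration 4: num = 16, cnt = 4
Loop ends.

Final answer: 16, 4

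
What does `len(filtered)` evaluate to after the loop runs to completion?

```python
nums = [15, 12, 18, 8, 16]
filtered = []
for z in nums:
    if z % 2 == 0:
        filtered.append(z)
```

Let's trace through this code step by step.

Initialize: nums = [15, 12, 18, 8, 16]
Initialize: filtered = []
Entering loop: for z in nums:
After iteration 1: z = 15, filtered = []
After iteration 2: z = 12, filtered = [12]
After iteration 3: z = 18, filtered = [12, 18]
After iteration 4: z = 8, filtered = [12, 18, 8]
After iteration 5: z = 16, filtered = [12, 18, 8, 16]
Loop ends.
len(filtered) = 4

Final answer: 4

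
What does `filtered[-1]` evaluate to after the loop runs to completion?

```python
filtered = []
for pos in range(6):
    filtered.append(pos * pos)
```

Let's trace through this code step by step.

Initialize: filtered = []
Entering loop: for pos in range(6):
After iteration 1: pos = 0, filtered = [0]
After iteration 2: pos = 1, filtered = [0, 1]
After iteration 3: pos = 2, filtered = [0, 1, 4]
After iteration 4: pos = 3, filtered = [0, 1, 4, 9]
After iteration 5: pos = 4, filtered = [0, 1, 4, 9, 16]
After iteration 6: pos = 5, filtered = [0, 1, 4, 9, 16, 25]
Loop ends.
filtered[-1] = 25

Final answer: 25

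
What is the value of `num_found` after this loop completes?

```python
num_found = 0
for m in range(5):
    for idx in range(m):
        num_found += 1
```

Let's trace through this code step by step.

Initialize: num_found = 0
Entering loop: for m in range(5):
After iteration 1: m = 0, num_found = 0
After iteration 2: m = 1, num_found = 1, idx = 0
After iteration 3: m = 2, num_found = 3, idx = 1
After iteration 4: m = 3, num_found = 6, idx = 2
After iteration 5: m = 4, num_found = 10, idx = 3
Loop ends.

Final answer: 10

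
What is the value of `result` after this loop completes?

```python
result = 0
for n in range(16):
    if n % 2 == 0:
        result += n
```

Let's trace through this code step by step.

Initialize: result = 0
Entering loop: for n in range(16):
After iteration 1: n = 0, result = 0
After iteration 2: n = 1, result = 0
After iteration 3: n = 2, result = 2
After iteration 4: n = 3, result = 2
After iteration 5: n = 4, result = 6
After iteration 6: n = 5, result = 6
After iteration 7: n = 6, result = 12
After iteration 8: n = 7, result = 12
After iteration 9: n = 8, result = 20
After iteration 10: n = 9, result = 20
After iteration 11: n = 10, result = 30
After iteration 12: n = 11, result = 30
After iteration 13: n = 12, result = 42
After iteration 14: n = 13, result = 42
After iteration 15: n = 14, result = 56
After iteration 16: n = 15, result = 56
Loop ends.

Final answer: 56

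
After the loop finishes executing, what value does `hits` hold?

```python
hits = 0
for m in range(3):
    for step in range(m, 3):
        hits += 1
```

Let's trace through this code step by step.

Initialize: hits = 0
Entering loop: for m in range(3):
After iteration 1: m = 0, hits = 3
After iteration 2: m = 1, hits = 5
After iteration 3: m = 2, hits = 6
Loop ends.

Final answer: 6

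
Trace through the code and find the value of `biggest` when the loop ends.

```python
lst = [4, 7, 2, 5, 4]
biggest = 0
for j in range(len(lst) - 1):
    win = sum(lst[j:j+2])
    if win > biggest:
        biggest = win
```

Let's trace through this code step by step.

Initialize: lst = [4, 7, 2, 5, 4]
Initialize: biggest = 0
Entering loop: for j in range(len(lst) - 1):
After iteration 1: j = 0, biggest = 11, win = 11
After iteration 2: j = 1, biggest = 11, win = 9
After iteration 3: j = 2, biggest = 11, win = 7
After iteration 4: j = 3, biggest = 11, win = 9
Loop ends.

Final answer: 11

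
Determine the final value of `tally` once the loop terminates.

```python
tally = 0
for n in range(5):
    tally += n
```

Let's trace through this code step by step.

Initialize: tally = 0
Entering loop: for n in range(5):
After iteration 1: n = 0, tally = 0
After iteration 2: n = 1, tally = 1
After iteration 3: n = 2, tally = 3
After iteration 4: n = 3, tally = 6
After iteration 5: n = 4, tally = 10
Loop ends.

Final answer: 10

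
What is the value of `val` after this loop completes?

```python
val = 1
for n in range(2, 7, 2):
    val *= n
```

Let's trace through this code step by step.

Initialize: val = 1
Entering loop: for n in range(2, 7, 2):
After iteration 1: n = 2, val = 2
After iteration 2: n = 4, val = 8
After iteration 3: n = 6, val = 48
Loop ends.

Final answer: 48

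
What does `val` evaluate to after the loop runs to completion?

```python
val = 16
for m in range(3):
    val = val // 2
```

Let's trace through this code step by step.

Initialize: val = 16
Entering loop: for m in range(3):
After iteration 1: m = 0, val = 8
After iteration 2: m = 1, val = 4
After iteration 3: m = 2, val = 2
Loop ends.

Final answer: 2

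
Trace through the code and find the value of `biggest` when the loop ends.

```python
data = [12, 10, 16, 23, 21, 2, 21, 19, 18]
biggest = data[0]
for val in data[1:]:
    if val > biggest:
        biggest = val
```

Let's trace through this code step by step.

Initialize: data = [12, 10, 16, 23, 21, 2, 21, 19, 18]
Initialize: biggest = 12
Entering loop: for val in data[1:]:
After iteration 1: val = 10, biggest = 12
After iteration 2: val = 16, biggest = 16
After iteration 3: val = 23, biggest = 23
After iteration 4: val = 21, biggest = 23
After iteration 5: val = 2, biggest = 23
After iteration 6: val = 21, biggest = 23
After iteration 7: val = 19, biggest = 23
After iteration 8: val = 18, biggest = 23
Loop ends.

Final answer: 23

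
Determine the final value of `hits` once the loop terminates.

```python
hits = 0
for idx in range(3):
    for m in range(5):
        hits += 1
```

Let's trace through this code step by step.

Initialize: hits = 0
Entering loop: for idx in range(3):
After iteration 1: idx = 0, hits = 5
After iteration 2: idx = 1, hits = 10
After iteration 3: idx = 2, hits = 15
Loop ends.

Final answer: 15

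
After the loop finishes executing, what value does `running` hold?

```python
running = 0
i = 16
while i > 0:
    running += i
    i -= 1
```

Let's trace through this code step by step.

Initialize: running = 0
Initialize: i = 16
Entering loop: while i > 0:
After iteration 1: running = 16, i = 15
After iteration 2: running = 31, i = 14
After iteration 3: running = 45, i = 13
After iteration 4: running = 58, i = 12
After iteration 5: running = 70, i = 11
After iteration 6: running = 81, i = 10
After iteration 7: running = 91, i = 9
After iteration 8: running = 100, i = 8
After iteration 9: running = 108, i = 7
After iteration 10: running = 115, i = 6
After iteration 11: running = 121, i = 5
After iteration 12: running = 126, i = 4
After iteration 13: running = 130, i = 3
After iteration 14: running = 133, i = 2
After iteration 15: running = 135, i = 1
After iteration 16: running = 136, i = 0
Loop ends.

Final answer: 136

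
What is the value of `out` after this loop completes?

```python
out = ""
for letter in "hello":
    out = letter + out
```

Let's trace through this code step by step.

Initialize: out = ''
Entering loop: for letter in "hello":
After iteration 1: letter = 'h', out = 'h'
After iteration 2: letter = 'e', out = 'eh'
After iteration 3: letter = 'l', out = 'leh'
After iteration 4: letter = 'l', out = 'lleh'
After iteration 5: letter = 'o', out = 'olleh'
Loop ends.

Final answer: 'olleh'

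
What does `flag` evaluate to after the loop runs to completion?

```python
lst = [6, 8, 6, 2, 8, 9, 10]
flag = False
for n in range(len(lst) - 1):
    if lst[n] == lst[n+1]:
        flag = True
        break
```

Let's trace through this code step by step.

Initialize: lst = [6, 8, 6, 2, 8, 9, 10]
Initialize: flag = False
Entering loop: for n in range(len(lst) - 1):
After iteration 1: n = 0, flag = False
After iteration 2: n = 1, flag = False
After iteration 3: n = 2, flag = False
After iteration 4: n = 3, flag = False
After iteration 5: n = 4, flag = False
After iteration 6: n = 5, flag = False
Loop ends.

Final answer: False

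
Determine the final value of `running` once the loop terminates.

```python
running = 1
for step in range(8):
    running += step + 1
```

Let's trace through this code step by step.

Initialize: running = 1
Entering loop: for step in range(8):
After iteration 1: step = 0, running = 2
After iteration 2: step = 1, running = 4
After iteration 3: step = 2, running = 7
After iteration 4: step = 3, running = 11
After iteration 5: step = 4, running = 16
After iteration 6: step = 5, running = 22
After iteration 7: step = 6, running = 29
After iteration 8: step = 7, running = 37
Loop ends.

Final answer: 37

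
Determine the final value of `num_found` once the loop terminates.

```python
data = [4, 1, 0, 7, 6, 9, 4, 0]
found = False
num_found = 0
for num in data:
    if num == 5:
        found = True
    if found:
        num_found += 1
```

Let's trace through this code step by step.

Initialize: data = [4, 1, 0, 7, 6, 9, 4, 0]
Initialize: found = False
Initialize: num_found = 0
Entering loop: for num in data:
After iteration 1: num = 4, num_found = 0
After iteration 2: num = 1, num_found = 0
After iteration 3: num = 0, num_found = 0
After iteration 4: num = 7, num_found = 0
After iteration 5: num = 6, num_found = 0
After iteration 6: num = 9, num_found = 0
After iteration 7: num = 4, num_found = 0
After iteration 8: num = 0, num_found = 0
Loop ends.

Final answer: 0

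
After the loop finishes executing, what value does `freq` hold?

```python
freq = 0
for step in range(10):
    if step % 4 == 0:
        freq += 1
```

Let's trace through this code step by step.

Initialize: freq = 0
Entering loop: for step in range(10):
After iteration 1: step = 0, freq = 1
After iteration 2: step = 1, freq = 1
After iteration 3: step = 2, freq = 1
After iteration 4: step = 3, freq = 1
After iteration 5: step = 4, freq = 2
After iteration 6: step = 5, freq = 2
After iteration 7: step = 6, freq = 2
After iteration 8: step = 7, freq = 2
After iteration 9: step = 8, freq = 3
After iteration 10: step = 9, freq = 3
Loop ends.

Final answer: 3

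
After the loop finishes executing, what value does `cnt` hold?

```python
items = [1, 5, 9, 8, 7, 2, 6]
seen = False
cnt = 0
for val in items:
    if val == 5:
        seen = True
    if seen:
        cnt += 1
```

Let's trace through this code step by step.

Initialize: items = [1, 5, 9, 8, 7, 2, 6]
Initialize: seen = False
Initialize: cnt = 0
Entering loop: for val in items:
After iteration 1: val = 1, seen = False, cnt = 0
After iteration 2: val = 5, seen = True, cnt = 1
After iteration 3: val = 9, seen = True, cnt = 2
After iteration 4: val = 8, seen = True, cnt = 3
After iteration 5: val = 7, seen = True, cnt = 4
After iteration 6: val = 2, seen = True, cnt = 5
After iteration 7: val = 6, seen = True, cnt = 6
Loop ends.

Final answer: 6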